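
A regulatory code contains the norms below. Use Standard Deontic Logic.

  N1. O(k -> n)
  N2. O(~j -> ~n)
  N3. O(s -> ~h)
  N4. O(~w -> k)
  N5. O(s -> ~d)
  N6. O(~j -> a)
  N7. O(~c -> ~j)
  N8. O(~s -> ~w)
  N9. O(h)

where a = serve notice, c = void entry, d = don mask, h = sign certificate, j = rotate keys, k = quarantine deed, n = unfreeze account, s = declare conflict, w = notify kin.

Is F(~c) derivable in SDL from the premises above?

Premise 9 states O(h) outright.
Premise 3 is O(s -> ~h); contrapositively O(h -> ~s). Since O(h) holds, K gives O(~s).
From O(~s) and premise 8, O(~s -> ~w), we obtain O(~w).
With premise 4, O(~w -> k), the K-axiom yields O(k).
With premise 1, O(k -> n), the K-axiom yields O(n).
Premise 2, O(~j -> ~n), contraposes to O(n -> j); with O(n) we get O(j).
The contrapositive of premise 7 (O(~c -> ~j)) is O(j -> c), and O(j) is already established, so O(c).
Premises 5, 6 do not contribute to this derivation.
So O(c) holds, i.e. F(~c). The claim follows.

Yes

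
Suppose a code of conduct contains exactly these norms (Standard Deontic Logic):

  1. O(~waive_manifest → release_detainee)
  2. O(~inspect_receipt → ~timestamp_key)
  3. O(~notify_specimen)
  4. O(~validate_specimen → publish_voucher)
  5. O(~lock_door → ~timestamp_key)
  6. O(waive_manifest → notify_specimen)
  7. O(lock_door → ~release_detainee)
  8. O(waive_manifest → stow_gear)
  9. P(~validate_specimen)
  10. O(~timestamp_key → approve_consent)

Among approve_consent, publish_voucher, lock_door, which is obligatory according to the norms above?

Premise 3 states O(~notify_specimen) outright.
The contrapositive of premise 6 (O(waive_manifest → notify_specimen)) is O(~notify_specimen → ~waive_manifest), and O(~notify_specimen) is already established, so O(~waive_manifest).
With premise 1, O(~waive_manifest → release_detainee), the K-axiom yields O(release_detainee).
The contrapositive of premise 7 (O(lock_door → ~release_detainee)) is O(release_detainee → ~lock_door), and O(release_detainee) is already established, so O(~lock_door).
Applying K to premise 5 (O(~lock_door → ~timestamp_key)) and O(~lock_door) yields O(~timestamp_key).
Premise 10 is O(~timestamp_key → approve_consent); since O(~timestamp_key), deontic closure gives O(approve_consent).
So O(approve_consent) holds — approve_consent is obligatory. None of the other listed options is made obligatory by any chain of premises.

approve_consent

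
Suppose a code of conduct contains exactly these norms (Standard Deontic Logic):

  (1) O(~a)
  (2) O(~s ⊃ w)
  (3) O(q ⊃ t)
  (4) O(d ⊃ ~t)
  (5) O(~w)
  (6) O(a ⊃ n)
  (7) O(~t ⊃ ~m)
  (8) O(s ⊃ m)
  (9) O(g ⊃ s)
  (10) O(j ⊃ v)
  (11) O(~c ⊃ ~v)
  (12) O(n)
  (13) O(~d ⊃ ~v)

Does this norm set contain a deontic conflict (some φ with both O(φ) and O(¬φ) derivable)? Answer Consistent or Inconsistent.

Consistent

Premise 6 is O(a ⊃ n); even if O(n) held, inferring O(a) would be affirming the consequent — invalid.
So O(a) is not derivable, and the apparent clash with O(~a) does not arise.
A world satisfying every obligation exists (e.g. a=false, c=false, d=false, g=false, j=false, m=true, n=true, q=false, s=true, t=true, v=false, w=false); no atom is both obligatory and forbidden, so the set is consistent.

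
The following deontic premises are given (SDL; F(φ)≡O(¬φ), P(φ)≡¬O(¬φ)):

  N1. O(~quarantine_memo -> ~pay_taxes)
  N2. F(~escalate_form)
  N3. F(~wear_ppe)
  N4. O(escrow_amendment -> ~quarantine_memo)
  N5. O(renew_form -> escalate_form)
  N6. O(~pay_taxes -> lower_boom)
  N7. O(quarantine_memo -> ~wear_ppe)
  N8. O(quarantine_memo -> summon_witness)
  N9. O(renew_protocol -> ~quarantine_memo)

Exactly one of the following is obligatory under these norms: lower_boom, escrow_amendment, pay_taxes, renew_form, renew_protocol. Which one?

Premise 3, F(~wear_ppe), is equivalent to O(wear_ppe).
Premise 7 is O(quarantine_memo -> ~wear_ppe); contrapositively O(wear_ppe -> ~quarantine_memo). Since O(wear_ppe) holds, K gives O(~quarantine_memo).
Applying K to premise 1 (O(~quarantine_memo -> ~pay_taxes)) and O(~quarantine_memo) yields O(~pay_taxes).
With premise 6, O(~pay_taxes -> lower_boom), the K-axiom yields O(lower_boom).
So O(lower_boom) holds — lower_boom is obligatory. None of the other listed options is made obligatory by any chain of premises.

lower_boom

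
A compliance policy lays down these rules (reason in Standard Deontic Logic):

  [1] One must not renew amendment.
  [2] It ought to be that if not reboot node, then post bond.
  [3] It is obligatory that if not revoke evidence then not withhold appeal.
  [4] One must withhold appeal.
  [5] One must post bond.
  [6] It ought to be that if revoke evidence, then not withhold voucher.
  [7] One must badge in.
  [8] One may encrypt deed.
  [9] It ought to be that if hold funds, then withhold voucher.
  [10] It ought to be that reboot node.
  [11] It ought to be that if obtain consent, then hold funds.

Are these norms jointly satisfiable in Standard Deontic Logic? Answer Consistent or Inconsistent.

Premise 2 is O(¬reboot_node → post_bond); even if O(post_bond) held, inferring O(¬reboot_node) would be affirming the consequent — invalid.
So O(¬reboot_node) is not derivable, and the apparent clash with O(reboot_node) does not arise.
A world satisfying every obligation exists (e.g. badge_in=true, encrypt_deed=false, hold_funds=false, obtain_consent=false, post_bond=true, reboot_node=true, renew_amendment=false, revoke_evidence=true, withhold_appeal=true, withhold_voucher=false); no atom is both obligatory and forbidden, so the set is consistent.

Consistent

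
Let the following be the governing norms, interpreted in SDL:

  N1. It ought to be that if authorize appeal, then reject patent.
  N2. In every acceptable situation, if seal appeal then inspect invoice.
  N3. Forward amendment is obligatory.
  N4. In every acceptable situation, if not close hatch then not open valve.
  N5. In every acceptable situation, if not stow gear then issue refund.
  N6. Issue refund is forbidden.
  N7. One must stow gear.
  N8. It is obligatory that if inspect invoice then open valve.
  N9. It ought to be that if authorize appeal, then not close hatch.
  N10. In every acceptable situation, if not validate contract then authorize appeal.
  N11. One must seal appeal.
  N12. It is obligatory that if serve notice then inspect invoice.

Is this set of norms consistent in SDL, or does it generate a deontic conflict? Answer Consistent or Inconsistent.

Premise 5 is O(¬stow_gear → issue_refund), but O(¬stow_gear) is not derivable from the premises, so it does not yield O(issue_refund).
So O(issue_refund) is not derivable, and the apparent clash with O(¬issue_refund) does not arise.
A world satisfying every obligation exists (e.g. authorize_appeal=false, close_hatch=true, forward_amendment=true, inspect_invoice=true, issue_refund=false, open_valve=true, reject_patent=false, seal_appeal=true, serve_notice=false, stow_gear=true, validate_contract=true); no atom is both obligatory and forbidden, so the set is consistent.

Consistent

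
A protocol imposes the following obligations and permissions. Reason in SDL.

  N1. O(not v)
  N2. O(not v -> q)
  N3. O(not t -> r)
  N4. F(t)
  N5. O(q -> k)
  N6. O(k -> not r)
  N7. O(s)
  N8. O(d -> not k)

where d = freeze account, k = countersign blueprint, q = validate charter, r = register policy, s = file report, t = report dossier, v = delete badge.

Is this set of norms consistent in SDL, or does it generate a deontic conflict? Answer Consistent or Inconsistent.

Inconsistent

Premise 4, F(t), is equivalent to O(not t).
Applying K to premise 3 (O(not t -> r)) and O(not t) yields O(r).
Premise 6, O(k -> not r), contraposes to O(r -> not k); with O(r) we get O(not k).
Premise 5, O(q -> k), contraposes to O(not k -> not q); with O(not k) we get O(not q).
Premise 2, O(not v -> q), contraposes to O(not q -> v); with O(not q) we get O(v).
However, premise 1 gives O(not v).
We now have both O(v) and O(not v) — v is simultaneously obligatory and forbidden, violating the D-axiom.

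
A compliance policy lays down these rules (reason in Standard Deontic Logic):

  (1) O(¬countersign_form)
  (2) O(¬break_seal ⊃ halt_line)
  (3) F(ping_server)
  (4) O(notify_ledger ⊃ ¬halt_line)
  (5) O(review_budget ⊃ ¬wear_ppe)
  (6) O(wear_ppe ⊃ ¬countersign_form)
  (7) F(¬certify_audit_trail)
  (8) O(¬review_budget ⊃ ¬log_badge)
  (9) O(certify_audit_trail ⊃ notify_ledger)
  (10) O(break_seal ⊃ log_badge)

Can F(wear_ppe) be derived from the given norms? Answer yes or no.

Yes

F(¬certify_audit_trail) at premise 7 means O(certify_audit_trail).
Premise 9 is O(certify_audit_trail ⊃ notify_ledger); since O(certify_audit_trail), deontic closure gives O(notify_ledger).
With premise 4, O(notify_ledger ⊃ ¬halt_line), the K-axiom yields O(¬halt_line).
The contrapositive of premise 2 (O(¬break_seal ⊃ halt_line)) is O(¬halt_line ⊃ break_seal), and O(¬halt_line) is already established, so O(break_seal).
Applying K to premise 10 (O(break_seal ⊃ log_badge)) and O(break_seal) yields O(log_badge).
The contrapositive of premise 8 (O(¬review_budget ⊃ ¬log_badge)) is O(log_badge ⊃ review_budget), and O(log_badge) is already established, so O(review_budget).
Premise 5 is O(review_budget ⊃ ¬wear_ppe); since O(review_budget), deontic closure gives O(¬wear_ppe).
Premises 1, 3, 6 do not contribute to this derivation.
So O(¬wear_ppe) holds, i.e. F(wear_ppe). The claim follows.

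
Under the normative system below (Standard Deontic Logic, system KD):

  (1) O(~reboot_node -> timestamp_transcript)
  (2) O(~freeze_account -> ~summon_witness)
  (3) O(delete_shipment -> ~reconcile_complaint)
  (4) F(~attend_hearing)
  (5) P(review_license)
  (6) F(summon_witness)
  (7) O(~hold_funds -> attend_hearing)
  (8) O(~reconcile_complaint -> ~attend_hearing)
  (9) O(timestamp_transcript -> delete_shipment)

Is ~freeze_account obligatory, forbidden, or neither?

Neither

Premise 2 is O(~freeze_account -> ~summon_witness); even if O(~summon_witness) held, inferring O(~freeze_account) would be affirming the consequent — invalid.
No premise or chain of K-axiom applications forces O(~freeze_account), and none forces O(freeze_account). So ~freeze_account is neither obligatory nor forbidden under these norms.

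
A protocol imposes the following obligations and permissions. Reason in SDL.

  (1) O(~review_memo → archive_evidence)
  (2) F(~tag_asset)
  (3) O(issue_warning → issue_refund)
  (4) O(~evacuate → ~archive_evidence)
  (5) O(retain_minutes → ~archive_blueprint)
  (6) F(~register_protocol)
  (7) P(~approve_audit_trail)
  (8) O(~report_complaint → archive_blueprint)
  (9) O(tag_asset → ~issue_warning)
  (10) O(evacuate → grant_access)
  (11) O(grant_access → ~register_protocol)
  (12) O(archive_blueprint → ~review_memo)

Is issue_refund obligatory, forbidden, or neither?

Premise 3 is O(issue_warning → issue_refund), but O(issue_warning) is not derivable from the premises, so it does not yield O(issue_refund).
No premise or chain of K-axiom applications forces O(issue_refund), and none forces O(~issue_refund). So issue_refund is neither obligatory nor forbidden under these norms.

Neither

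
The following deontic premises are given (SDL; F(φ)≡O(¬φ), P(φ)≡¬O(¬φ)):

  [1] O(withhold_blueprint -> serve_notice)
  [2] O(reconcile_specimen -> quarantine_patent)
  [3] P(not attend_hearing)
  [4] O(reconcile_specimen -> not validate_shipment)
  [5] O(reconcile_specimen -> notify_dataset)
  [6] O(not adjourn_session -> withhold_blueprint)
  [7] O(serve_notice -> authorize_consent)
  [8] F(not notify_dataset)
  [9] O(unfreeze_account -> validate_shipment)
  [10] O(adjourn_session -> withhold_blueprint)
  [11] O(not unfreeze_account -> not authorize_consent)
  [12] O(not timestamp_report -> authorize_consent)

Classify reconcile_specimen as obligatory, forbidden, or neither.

Forbidden

Premises 10 and 6 are O(adjourn_session -> withhold_blueprint) and O(not adjourn_session -> withhold_blueprint); every ideal world satisfies adjourn_session or not adjourn_session, so in either case withhold_blueprint holds — hence O(withhold_blueprint).
From O(withhold_blueprint) and premise 1, O(withhold_blueprint -> serve_notice), we obtain O(serve_notice).
With premise 7, O(serve_notice -> authorize_consent), the K-axiom yields O(authorize_consent).
The contrapositive of premise 11 (O(not unfreeze_account -> not authorize_consent)) is O(authorize_consent -> unfreeze_account), and O(authorize_consent) is already established, so O(unfreeze_account).
From O(unfreeze_account) and premise 9, O(unfreeze_account -> validate_shipment), we obtain O(validate_shipment).
Premise 4 is O(reconcile_specimen -> not validate_shipment); contrapositively O(validate_shipment -> not reconcile_specimen). Since O(validate_shipment) holds, K gives O(not reconcile_specimen).
Premises 2, 3, 5, 8, 12 do not contribute to this derivation.
Thus O(not reconcile_specimen), which is F(reconcile_specimen): reconcile_specimen is forbidden.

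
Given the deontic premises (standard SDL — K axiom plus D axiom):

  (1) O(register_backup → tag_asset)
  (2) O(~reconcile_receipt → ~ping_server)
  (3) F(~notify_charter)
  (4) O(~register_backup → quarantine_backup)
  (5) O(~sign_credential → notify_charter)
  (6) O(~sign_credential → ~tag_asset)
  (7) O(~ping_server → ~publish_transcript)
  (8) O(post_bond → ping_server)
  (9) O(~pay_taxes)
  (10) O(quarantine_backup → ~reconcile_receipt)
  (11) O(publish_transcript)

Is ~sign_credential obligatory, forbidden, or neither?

Premise 11 states O(publish_transcript) outright.
Premise 7, O(~ping_server → ~publish_transcript), contraposes to O(publish_transcript → ping_server); with O(publish_transcript) we get O(ping_server).
The contrapositive of premise 2 (O(~reconcile_receipt → ~ping_server)) is O(ping_server → reconcile_receipt), and O(ping_server) is already established, so O(reconcile_receipt).
The contrapositive of premise 10 (O(quarantine_backup → ~reconcile_receipt)) is O(reconcile_receipt → ~quarantine_backup), and O(reconcile_receipt) is already established, so O(~quarantine_backup).
Premise 4, O(~register_backup → quarantine_backup), contraposes to O(~quarantine_backup → register_backup); with O(~quarantine_backup) we get O(register_backup).
Applying K to premise 1 (O(register_backup → tag_asset)) and O(register_backup) yields O(tag_asset).
Premise 6, O(~sign_credential → ~tag_asset), contraposes to O(tag_asset → sign_credential); with O(tag_asset) we get O(sign_credential).
Premises 3, 5, 8, 9 do not contribute to this derivation.
Thus O(sign_credential), which is F(~sign_credential): ~sign_credential is forbidden.

Forbidden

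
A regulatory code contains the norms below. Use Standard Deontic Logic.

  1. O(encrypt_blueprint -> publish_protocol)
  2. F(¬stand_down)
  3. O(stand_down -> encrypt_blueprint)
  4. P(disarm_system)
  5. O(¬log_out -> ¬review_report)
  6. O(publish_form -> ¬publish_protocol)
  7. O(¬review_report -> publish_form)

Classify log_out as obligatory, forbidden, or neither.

Premise 2, F(¬stand_down), is equivalent to O(stand_down).
With premise 3, O(stand_down -> encrypt_blueprint), the K-axiom yields O(encrypt_blueprint).
Applying K to premise 1 (O(encrypt_blueprint -> publish_protocol)) and O(encrypt_blueprint) yields O(publish_protocol).
The contrapositive of premise 6 (O(publish_form -> ¬publish_protocol)) is O(publish_protocol -> ¬publish_form), and O(publish_protocol) is already established, so O(¬publish_form).
Premise 7 is O(¬review_report -> publish_form); contrapositively O(¬publish_form -> review_report). Since O(¬publish_form) holds, K gives O(review_report).
Premise 5, O(¬log_out -> ¬review_report), contraposes to O(review_report -> log_out); with O(review_report) we get O(log_out).
Premise 4 does not contribute to this derivation.
Hence log_out is obligatory.

Obligatory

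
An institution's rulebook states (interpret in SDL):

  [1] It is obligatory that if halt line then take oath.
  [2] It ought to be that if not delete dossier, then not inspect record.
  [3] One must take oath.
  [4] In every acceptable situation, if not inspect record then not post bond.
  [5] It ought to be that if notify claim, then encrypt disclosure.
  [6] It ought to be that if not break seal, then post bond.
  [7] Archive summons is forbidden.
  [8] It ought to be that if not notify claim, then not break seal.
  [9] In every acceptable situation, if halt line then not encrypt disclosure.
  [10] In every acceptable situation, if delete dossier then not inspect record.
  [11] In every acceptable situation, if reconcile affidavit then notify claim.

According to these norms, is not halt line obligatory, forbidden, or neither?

Premises 2 and 10 cover both cases: O(¬delete_dossier → ¬inspect_record) and O(delete_dossier → ¬inspect_record). Since ¬delete_dossier ∨ delete_dossier is a tautology, O(¬inspect_record) follows.
With premise 4, O(¬inspect_record → ¬post_bond), the K-axiom yields O(¬post_bond).
The contrapositive of premise 6 (O(¬break_seal → post_bond)) is O(¬post_bond → break_seal), and O(¬post_bond) is already established, so O(break_seal).
Premise 8 is O(¬notify_claim → ¬break_seal); contrapositively O(break_seal → notify_claim). Since O(break_seal) holds, K gives O(notify_claim).
From O(notify_claim) and premise 5, O(notify_claim → encrypt_disclosure), we obtain O(encrypt_disclosure).
Premise 9, O(halt_line → ¬encrypt_disclosure), contraposes to O(encrypt_disclosure → ¬halt_line); with O(encrypt_disclosure) we get O(¬halt_line).
Premises 1, 3, 7, 11 do not contribute to this derivation.
Hence ¬halt_line is obligatory.

Obligatory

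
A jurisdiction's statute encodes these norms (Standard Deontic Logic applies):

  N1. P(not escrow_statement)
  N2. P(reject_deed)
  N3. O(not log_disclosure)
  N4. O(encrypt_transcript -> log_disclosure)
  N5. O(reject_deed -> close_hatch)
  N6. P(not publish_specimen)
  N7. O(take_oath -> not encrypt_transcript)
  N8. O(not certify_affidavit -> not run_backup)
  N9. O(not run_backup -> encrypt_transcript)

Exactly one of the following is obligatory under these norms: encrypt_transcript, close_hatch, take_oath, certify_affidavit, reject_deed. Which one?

certify_affidavit

From premise 3 we have O(not log_disclosure).
The contrapositive of premise 4 (O(encrypt_transcript -> log_disclosure)) is O(not log_disclosure -> not encrypt_transcript), and O(not log_disclosure) is already established, so O(not encrypt_transcript).
The contrapositive of premise 9 (O(not run_backup -> encrypt_transcript)) is O(not encrypt_transcript -> run_backup), and O(not encrypt_transcript) is already established, so O(run_backup).
The contrapositive of premise 8 (O(not certify_affidavit -> not run_backup)) is O(run_backup -> certify_affidavit), and O(run_backup) is already established, so O(certify_affidavit).
So O(certify_affidavit) holds — certify_affidavit is obligatory. None of the other listed options is made obligatory by any chain of premises.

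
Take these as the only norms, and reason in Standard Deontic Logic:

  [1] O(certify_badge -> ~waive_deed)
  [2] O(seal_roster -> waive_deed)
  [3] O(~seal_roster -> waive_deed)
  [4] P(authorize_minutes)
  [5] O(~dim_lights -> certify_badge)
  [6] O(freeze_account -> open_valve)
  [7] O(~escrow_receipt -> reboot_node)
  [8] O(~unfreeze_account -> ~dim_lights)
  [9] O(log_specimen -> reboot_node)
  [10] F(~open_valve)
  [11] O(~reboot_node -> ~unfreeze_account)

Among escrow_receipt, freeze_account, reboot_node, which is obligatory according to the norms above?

Premises 2 and 3 are O(seal_roster -> waive_deed) and O(~seal_roster -> waive_deed); every ideal world satisfies seal_roster or ~seal_roster, so in either case waive_deed holds — hence O(waive_deed).
The contrapositive of premise 1 (O(certify_badge -> ~waive_deed)) is O(waive_deed -> ~certify_badge), and O(waive_deed) is already established, so O(~certify_badge).
Premise 5, O(~dim_lights -> certify_badge), contraposes to O(~certify_badge -> dim_lights); with O(~certify_badge) we get O(dim_lights).
The contrapositive of premise 8 (O(~unfreeze_account -> ~dim_lights)) is O(dim_lights -> unfreeze_account), and O(dim_lights) is already established, so O(unfreeze_account).
Premise 11 is O(~reboot_node -> ~unfreeze_account); contrapositively O(unfreeze_account -> reboot_node). Since O(unfreeze_account) holds, K gives O(reboot_node).
So O(reboot_node) holds — reboot_node is obligatory. None of the other listed options is made obligatory by any chain of premises.

reboot_node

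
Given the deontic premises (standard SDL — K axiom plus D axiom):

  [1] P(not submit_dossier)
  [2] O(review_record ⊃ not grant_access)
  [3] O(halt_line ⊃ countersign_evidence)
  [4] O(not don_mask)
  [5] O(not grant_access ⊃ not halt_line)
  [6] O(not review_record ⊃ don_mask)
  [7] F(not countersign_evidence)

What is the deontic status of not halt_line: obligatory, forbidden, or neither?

Premise 4 gives O(not don_mask).
Premise 6 is O(not review_record ⊃ don_mask); contrapositively O(not don_mask ⊃ review_record). Since O(not don_mask) holds, K gives O(review_record).
Premise 2 is O(review_record ⊃ not grant_access); since O(review_record), deontic closure gives O(not grant_access).
Applying K to premise 5 (O(not grant_access ⊃ not halt_line)) and O(not grant_access) yields O(not halt_line).
Premises 1, 3, 7 do not contribute to this derivation.
Hence not halt_line is obligatory.

Obligatory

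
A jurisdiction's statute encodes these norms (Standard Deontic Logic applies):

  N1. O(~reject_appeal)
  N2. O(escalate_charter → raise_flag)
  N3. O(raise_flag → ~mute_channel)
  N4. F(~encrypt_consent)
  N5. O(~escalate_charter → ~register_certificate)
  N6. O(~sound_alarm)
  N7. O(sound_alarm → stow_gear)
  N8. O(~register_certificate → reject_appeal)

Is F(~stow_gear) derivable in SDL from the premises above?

No

Premise 7 is O(sound_alarm → stow_gear), but O(sound_alarm) is not derivable from the premises, so it does not yield O(stow_gear).
No other premise forces O(stow_gear). An ideal world satisfying every premise can still have ~stow_gear true, so F(~stow_gear) is not derivable.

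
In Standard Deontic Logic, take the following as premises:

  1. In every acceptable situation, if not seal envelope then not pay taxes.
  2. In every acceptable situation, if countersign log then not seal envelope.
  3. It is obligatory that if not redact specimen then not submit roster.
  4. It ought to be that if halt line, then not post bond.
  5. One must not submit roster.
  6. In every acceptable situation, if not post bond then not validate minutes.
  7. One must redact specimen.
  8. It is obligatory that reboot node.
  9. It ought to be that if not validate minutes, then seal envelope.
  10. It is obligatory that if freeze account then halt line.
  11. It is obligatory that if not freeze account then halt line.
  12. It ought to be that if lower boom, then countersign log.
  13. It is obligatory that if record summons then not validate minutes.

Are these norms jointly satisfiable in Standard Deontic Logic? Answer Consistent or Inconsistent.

Consistent

Premise 3 is O(¬redact_specimen → ¬submit_roster); even if O(¬submit_roster) held, inferring O(¬redact_specimen) would be affirming the consequent — invalid.
So O(¬redact_specimen) is not derivable, and the apparent clash with O(redact_specimen) does not arise.
A world satisfying every obligation exists (e.g. countersign_log=false, freeze_account=false, halt_line=true, lower_boom=false, pay_taxes=false, post_bond=false, reboot_node=true, record_summons=false, redact_specimen=true, seal_envelope=true, submit_roster=false, validate_minutes=false); no atom is both obligatory and forbidden, so the set is consistent.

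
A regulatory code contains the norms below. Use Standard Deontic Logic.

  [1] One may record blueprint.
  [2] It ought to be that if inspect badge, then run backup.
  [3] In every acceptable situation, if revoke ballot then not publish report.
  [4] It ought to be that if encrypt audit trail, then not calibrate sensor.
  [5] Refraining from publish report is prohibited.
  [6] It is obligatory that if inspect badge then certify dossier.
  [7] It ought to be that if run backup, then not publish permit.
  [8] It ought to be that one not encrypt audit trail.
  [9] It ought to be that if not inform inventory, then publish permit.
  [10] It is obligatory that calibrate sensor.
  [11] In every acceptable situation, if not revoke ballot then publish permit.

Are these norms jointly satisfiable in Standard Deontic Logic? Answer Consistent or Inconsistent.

Premise 4 is O(encrypt_audit_trail → ¬calibrate_sensor), but O(encrypt_audit_trail) is not derivable from the premises, so it does not yield O(¬calibrate_sensor).
So O(¬calibrate_sensor) is not derivable, and the apparent clash with O(calibrate_sensor) does not arise.
A world satisfying every obligation exists (e.g. calibrate_sensor=true, certify_dossier=false, encrypt_audit_trail=false, inform_inventory=false, inspect_badge=false, publish_permit=true, publish_report=true, record_blueprint=false, revoke_ballot=false, run_backup=false); no atom is both obligatory and forbidden, so the set is consistent.

Consistent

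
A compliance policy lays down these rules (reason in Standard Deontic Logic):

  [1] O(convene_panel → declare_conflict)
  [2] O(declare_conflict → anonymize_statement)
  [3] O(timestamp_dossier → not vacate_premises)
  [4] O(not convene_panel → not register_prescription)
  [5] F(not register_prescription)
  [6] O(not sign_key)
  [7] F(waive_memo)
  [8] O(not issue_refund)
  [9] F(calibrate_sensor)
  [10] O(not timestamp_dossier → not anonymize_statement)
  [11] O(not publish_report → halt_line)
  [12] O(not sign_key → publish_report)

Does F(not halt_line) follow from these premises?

Premise 11 is O(not publish_report → halt_line), but O(not publish_report) is not derivable from the premises, so it does not yield O(halt_line).
No other premise forces O(halt_line). An ideal world satisfying every premise can still have not halt_line true, so F(not halt_line) is not derivable.

No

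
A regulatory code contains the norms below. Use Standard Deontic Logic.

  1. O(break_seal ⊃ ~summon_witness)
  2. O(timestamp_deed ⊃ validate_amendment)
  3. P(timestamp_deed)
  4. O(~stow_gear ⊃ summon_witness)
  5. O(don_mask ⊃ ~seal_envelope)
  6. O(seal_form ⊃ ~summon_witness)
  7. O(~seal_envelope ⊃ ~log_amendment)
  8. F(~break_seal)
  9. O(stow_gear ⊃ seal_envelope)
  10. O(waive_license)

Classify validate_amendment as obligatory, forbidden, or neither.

Premise 2 is O(timestamp_deed ⊃ validate_amendment), but O(timestamp_deed) is not derivable from the premises (the permission P(timestamp_deed) asserts only ~O(~timestamp_deed), not O(timestamp_deed)), so it does not yield O(validate_amendment).
No premise or chain of K-axiom applications forces O(validate_amendment), and none forces O(~validate_amendment). So validate_amendment is neither obligatory nor forbidden under these norms.

Neither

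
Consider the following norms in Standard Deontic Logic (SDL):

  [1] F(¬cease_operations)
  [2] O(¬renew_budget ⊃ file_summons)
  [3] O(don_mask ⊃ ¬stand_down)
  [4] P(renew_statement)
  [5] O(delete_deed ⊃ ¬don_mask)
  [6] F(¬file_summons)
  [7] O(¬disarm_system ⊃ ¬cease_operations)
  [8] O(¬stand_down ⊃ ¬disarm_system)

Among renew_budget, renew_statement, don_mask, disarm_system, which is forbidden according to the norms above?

don_mask

Premise 1, F(¬cease_operations), is equivalent to O(cease_operations).
The contrapositive of premise 7 (O(¬disarm_system ⊃ ¬cease_operations)) is O(cease_operations ⊃ disarm_system), and O(cease_operations) is already established, so O(disarm_system).
Premise 8, O(¬stand_down ⊃ ¬disarm_system), contraposes to O(disarm_system ⊃ stand_down); with O(disarm_system) we get O(stand_down).
Premise 3 is O(don_mask ⊃ ¬stand_down); contrapositively O(stand_down ⊃ ¬don_mask). Since O(stand_down) holds, K gives O(¬don_mask).
So O(¬don_mask) holds, i.e. don_mask is forbidden. None of the other listed options is forbidden under the premises.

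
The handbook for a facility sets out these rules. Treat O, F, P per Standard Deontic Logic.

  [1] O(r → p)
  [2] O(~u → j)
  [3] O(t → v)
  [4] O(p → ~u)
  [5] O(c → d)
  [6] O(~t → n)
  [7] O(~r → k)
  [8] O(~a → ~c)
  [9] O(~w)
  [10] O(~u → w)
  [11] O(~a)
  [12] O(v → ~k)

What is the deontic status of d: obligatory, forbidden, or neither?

Neither

Premise 5 is O(c → d), but O(c) is not derivable from the premises, so it does not yield O(d).
No premise or chain of K-axiom applications forces O(d), and none forces O(~d). So d is neither obligatory nor forbidden under these norms.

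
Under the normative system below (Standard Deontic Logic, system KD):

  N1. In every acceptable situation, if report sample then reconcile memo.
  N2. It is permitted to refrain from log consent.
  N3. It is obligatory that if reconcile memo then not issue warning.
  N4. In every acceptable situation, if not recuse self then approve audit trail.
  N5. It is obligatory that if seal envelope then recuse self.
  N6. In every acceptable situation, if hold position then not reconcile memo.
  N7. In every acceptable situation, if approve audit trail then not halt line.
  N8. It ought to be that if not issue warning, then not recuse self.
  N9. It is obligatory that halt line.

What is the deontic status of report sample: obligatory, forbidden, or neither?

Forbidden

Premise 9 states O(halt_line) outright.
Premise 7 is O(approve_audit_trail → ¬halt_line); contrapositively O(halt_line → ¬approve_audit_trail). Since O(halt_line) holds, K gives O(¬approve_audit_trail).
Premise 4, O(¬recuse_self → approve_audit_trail), contraposes to O(¬approve_audit_trail → recuse_self); with O(¬approve_audit_trail) we get O(recuse_self).
The contrapositive of premise 8 (O(¬issue_warning → ¬recuse_self)) is O(recuse_self → issue_warning), and O(recuse_self) is already established, so O(issue_warning).
The contrapositive of premise 3 (O(reconcile_memo → ¬issue_warning)) is O(issue_warning → ¬reconcile_memo), and O(issue_warning) is already established, so O(¬reconcile_memo).
Premise 1 is O(report_sample → reconcile_memo); contrapositively O(¬reconcile_memo → ¬report_sample). Since O(¬reconcile_memo) holds, K gives O(¬report_sample).
Premises 2, 5, 6 do not contribute to this derivation.
Thus O(¬report_sample), which is F(report_sample): report_sample is forbidden.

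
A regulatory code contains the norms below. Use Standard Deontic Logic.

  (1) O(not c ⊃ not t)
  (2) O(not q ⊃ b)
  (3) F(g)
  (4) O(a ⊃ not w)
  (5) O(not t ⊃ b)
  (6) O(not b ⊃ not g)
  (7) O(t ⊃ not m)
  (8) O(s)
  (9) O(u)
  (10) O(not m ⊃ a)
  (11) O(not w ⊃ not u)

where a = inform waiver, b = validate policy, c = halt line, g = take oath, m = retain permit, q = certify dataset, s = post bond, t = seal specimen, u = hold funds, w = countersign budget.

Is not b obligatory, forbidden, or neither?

Forbidden

From premise 9 we have O(u).
Premise 11 is O(not w ⊃ not u); contrapositively O(u ⊃ w). Since O(u) holds, K gives O(w).
Premise 4, O(a ⊃ not w), contraposes to O(w ⊃ not a); with O(w) we get O(not a).
Premise 10, O(not m ⊃ a), contraposes to O(not a ⊃ m); with O(not a) we get O(m).
Premise 7 is O(t ⊃ not m); contrapositively O(m ⊃ not t). Since O(m) holds, K gives O(not t).
Premise 5 is O(not t ⊃ b); since O(not t), deontic closure gives O(b).
Premises 1, 2, 3, 6, 8 do not contribute to this derivation.
Thus O(b), which is F(not b): not b is forbidden.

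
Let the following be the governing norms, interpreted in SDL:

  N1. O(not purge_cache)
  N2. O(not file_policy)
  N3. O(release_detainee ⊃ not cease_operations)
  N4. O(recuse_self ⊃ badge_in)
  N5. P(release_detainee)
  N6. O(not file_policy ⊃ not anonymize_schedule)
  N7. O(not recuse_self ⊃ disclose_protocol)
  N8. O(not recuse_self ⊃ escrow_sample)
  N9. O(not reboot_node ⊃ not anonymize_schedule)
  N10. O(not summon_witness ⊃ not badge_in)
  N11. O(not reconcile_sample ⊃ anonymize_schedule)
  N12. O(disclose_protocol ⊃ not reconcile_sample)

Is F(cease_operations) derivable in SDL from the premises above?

No

Premise 3 is O(release_detainee ⊃ not cease_operations), but O(release_detainee) is not derivable from the premises (the permission P(release_detainee) asserts only not O(not release_detainee), not O(release_detainee)), so it does not yield O(not cease_operations).
No other premise forces O(not cease_operations). An ideal world satisfying every premise can still have cease_operations true, so F(cease_operations) is not derivable.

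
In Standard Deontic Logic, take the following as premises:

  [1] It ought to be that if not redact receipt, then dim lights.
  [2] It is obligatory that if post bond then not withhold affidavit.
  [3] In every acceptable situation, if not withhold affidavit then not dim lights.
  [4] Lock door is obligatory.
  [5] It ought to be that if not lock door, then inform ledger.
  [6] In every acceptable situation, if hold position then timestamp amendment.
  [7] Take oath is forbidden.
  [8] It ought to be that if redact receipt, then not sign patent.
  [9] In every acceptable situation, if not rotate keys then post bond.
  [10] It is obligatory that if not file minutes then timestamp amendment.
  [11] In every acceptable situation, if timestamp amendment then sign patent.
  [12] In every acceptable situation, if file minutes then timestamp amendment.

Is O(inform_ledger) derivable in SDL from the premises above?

Premise 5 is O(¬lock_door → inform_ledger), but O(¬lock_door) is not derivable from the premises, so it does not yield O(inform_ledger).
No other premise forces O(inform_ledger). An ideal world satisfying every premise can still have inform_ledger false, so O(inform_ledger) is not derivable.

No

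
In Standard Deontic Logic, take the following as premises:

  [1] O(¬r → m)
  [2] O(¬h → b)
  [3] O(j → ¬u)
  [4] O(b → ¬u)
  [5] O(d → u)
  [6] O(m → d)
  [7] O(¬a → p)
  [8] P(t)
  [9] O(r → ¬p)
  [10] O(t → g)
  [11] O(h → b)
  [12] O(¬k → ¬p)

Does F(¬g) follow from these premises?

No

Premise 10 is O(t → g), but O(t) is not derivable from the premises (the permission P(t) asserts only ¬O(¬t), not O(t)), so it does not yield O(g).
No other premise forces O(g). An ideal world satisfying every premise can still have ¬g true, so F(¬g) is not derivable.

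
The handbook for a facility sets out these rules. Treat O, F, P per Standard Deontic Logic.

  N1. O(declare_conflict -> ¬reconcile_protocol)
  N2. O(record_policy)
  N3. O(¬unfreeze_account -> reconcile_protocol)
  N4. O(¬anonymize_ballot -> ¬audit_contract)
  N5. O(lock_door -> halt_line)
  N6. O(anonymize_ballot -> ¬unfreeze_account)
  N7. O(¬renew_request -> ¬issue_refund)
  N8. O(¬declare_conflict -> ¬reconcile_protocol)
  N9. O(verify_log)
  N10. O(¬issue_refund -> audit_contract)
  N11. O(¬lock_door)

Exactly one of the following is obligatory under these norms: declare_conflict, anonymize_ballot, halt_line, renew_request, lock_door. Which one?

renew_request

Premises 8 and 1 cover both cases: O(¬declare_conflict -> ¬reconcile_protocol) and O(declare_conflict -> ¬reconcile_protocol). Since ¬declare_conflict ∨ declare_conflict is a tautology, O(¬reconcile_protocol) follows.
Premise 3, O(¬unfreeze_account -> reconcile_protocol), contraposes to O(¬reconcile_protocol -> unfreeze_account); with O(¬reconcile_protocol) we get O(unfreeze_account).
Premise 6 is O(anonymize_ballot -> ¬unfreeze_account); contrapositively O(unfreeze_account -> ¬anonymize_ballot). Since O(unfreeze_account) holds, K gives O(¬anonymize_ballot).
With premise 4, O(¬anonymize_ballot -> ¬audit_contract), the K-axiom yields O(¬audit_contract).
Premise 10, O(¬issue_refund -> audit_contract), contraposes to O(¬audit_contract -> issue_refund); with O(¬audit_contract) we get O(issue_refund).
The contrapositive of premise 7 (O(¬renew_request -> ¬issue_refund)) is O(issue_refund -> renew_request), and O(issue_refund) is already established, so O(renew_request).
So O(renew_request) holds — renew_request is obligatory. None of the other listed options is made obligatory by any chain of premises.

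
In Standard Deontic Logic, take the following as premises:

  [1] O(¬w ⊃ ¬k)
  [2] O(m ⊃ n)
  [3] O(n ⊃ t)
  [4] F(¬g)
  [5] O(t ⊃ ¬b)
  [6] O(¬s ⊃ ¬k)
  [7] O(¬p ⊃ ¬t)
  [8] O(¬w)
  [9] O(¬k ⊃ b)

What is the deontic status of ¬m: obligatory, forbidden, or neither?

Premise 8 gives O(¬w).
With premise 1, O(¬w ⊃ ¬k), the K-axiom yields O(¬k).
Premise 9 is O(¬k ⊃ b); since O(¬k), deontic closure gives O(b).
Premise 5, O(t ⊃ ¬b), contraposes to O(b ⊃ ¬t); with O(b) we get O(¬t).
The contrapositive of premise 3 (O(n ⊃ t)) is O(¬t ⊃ ¬n), and O(¬t) is already established, so O(¬n).
Premise 2, O(m ⊃ n), contraposes to O(¬n ⊃ ¬m); with O(¬n) we get O(¬m).
Premises 4, 6, 7 do not contribute to this derivation.
Hence ¬m is obligatory.

Obligatory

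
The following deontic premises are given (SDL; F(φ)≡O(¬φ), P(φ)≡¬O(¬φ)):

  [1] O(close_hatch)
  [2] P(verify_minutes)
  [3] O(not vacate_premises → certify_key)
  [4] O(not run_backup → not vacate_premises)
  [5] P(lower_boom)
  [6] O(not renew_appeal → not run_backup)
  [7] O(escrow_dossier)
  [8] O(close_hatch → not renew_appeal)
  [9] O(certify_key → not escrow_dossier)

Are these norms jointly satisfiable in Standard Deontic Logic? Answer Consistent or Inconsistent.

Premise 7 gives O(escrow_dossier).
Premise 9 is O(certify_key → not escrow_dossier); contrapositively O(escrow_dossier → not certify_key). Since O(escrow_dossier) holds, K gives O(not certify_key).
Premise 3 is O(not vacate_premises → certify_key); contrapositively O(not certify_key → vacate_premises). Since O(not certify_key) holds, K gives O(vacate_premises).
Premise 4, O(not run_backup → not vacate_premises), contraposes to O(vacate_premises → run_backup); with O(vacate_premises) we get O(run_backup).
Premise 6 is O(not renew_appeal → not run_backup); contrapositively O(run_backup → renew_appeal). Since O(run_backup) holds, K gives O(renew_appeal).
The contrapositive of premise 8 (O(close_hatch → not renew_appeal)) is O(renew_appeal → not close_hatch), and O(renew_appeal) is already established, so O(not close_hatch).
But premise 1 directly asserts O(close_hatch).
We now have both O(not close_hatch) and O(close_hatch) — close_hatch is simultaneously obligatory and forbidden, violating the D-axiom.

Inconsistent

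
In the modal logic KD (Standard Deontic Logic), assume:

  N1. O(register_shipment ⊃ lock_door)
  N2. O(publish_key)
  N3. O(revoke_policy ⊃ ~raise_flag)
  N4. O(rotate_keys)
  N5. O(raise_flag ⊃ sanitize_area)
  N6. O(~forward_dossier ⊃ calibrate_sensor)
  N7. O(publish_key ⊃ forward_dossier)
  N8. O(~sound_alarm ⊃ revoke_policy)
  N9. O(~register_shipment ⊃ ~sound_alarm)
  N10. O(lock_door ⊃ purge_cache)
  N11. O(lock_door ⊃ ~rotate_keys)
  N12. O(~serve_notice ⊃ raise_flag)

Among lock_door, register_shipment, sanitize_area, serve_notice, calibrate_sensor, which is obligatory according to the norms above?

Premise 4 gives O(rotate_keys).
Premise 11, O(lock_door ⊃ ~rotate_keys), contraposes to O(rotate_keys ⊃ ~lock_door); with O(rotate_keys) we get O(~lock_door).
Premise 1 is O(register_shipment ⊃ lock_door); contrapositively O(~lock_door ⊃ ~register_shipment). Since O(~lock_door) holds, K gives O(~register_shipment).
Applying K to premise 9 (O(~register_shipment ⊃ ~sound_alarm)) and O(~register_shipment) yields O(~sound_alarm).
From O(~sound_alarm) and premise 8, O(~sound_alarm ⊃ revoke_policy), we obtain O(revoke_policy).
Applying K to premise 3 (O(revoke_policy ⊃ ~raise_flag)) and O(revoke_policy) yields O(~raise_flag).
The contrapositive of premise 12 (O(~serve_notice ⊃ raise_flag)) is O(~raise_flag ⊃ serve_notice), and O(~raise_flag) is already established, so O(serve_notice).
So O(serve_notice) holds — serve_notice is obligatory. None of the other listed options is made obligatory by any chain of premises.

serve_notice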